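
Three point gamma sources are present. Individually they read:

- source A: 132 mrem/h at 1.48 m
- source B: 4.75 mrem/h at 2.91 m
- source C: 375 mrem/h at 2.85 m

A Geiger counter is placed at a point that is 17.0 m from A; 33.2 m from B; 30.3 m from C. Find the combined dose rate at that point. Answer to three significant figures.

Each source contributes Iᵢ·(dᵢ/rᵢ)²; contributions add.
A: 132 × (1.48/17.0)² = 1.000 mrem/h
B: 4.75 × (2.91/33.2)² = 0.03649 mrem/h
C: 375 × (2.85/30.3)² = 3.318 mrem/h
Total = 1.000 + 0.03649 + 3.318 = 4.354 mrem/h.

4.35 mrem/h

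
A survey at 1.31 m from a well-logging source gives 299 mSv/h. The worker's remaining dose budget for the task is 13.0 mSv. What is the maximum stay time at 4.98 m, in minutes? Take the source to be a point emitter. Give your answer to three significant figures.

37.7 min

By the inverse-square law, rate at 4.98 m:
(1.31/4.98)² = 0.06920, so 299 × 0.06920 = 20.69 mSv/h.
Stay time = 13.0 mSv ÷ 20.69 mSv/h = 0.6283 h = 37.70 min.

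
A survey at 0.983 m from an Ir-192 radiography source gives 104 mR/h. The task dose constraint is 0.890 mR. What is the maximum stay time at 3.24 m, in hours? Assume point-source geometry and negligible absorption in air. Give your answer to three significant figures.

0.0930 h

Since intensity falls as 1/r², rate at 3.24 m:
104 × (0.983/3.24)² = 104 × 0.09205 = 9.573 mR/h.
Stay time = 0.890 mR ÷ 9.573 mR/h = 0.09297 h.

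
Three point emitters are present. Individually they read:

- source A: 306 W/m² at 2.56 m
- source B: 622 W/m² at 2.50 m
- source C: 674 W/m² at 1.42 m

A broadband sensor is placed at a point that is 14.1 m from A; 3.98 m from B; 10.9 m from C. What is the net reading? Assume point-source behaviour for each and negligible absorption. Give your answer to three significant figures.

267 W/m²

Each source contributes Iᵢ·(dᵢ/rᵢ)²; contributions add.
A: 306 × (2.56/14.1)² = 10.09 W/m²
B: 622 × (2.50/3.98)² = 245.4 W/m²
C: 674 × (1.42/10.9)² = 11.44 W/m²
Total = 10.09 + 245.4 + 11.44 = 266.9 W/m².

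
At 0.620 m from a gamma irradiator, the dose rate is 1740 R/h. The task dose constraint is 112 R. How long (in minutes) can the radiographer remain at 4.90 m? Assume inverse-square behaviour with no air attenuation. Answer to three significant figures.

241 min

Intensity scales as (d₁/d₂)², so rate at 4.90 m:
1740 × (0.620/4.90)² = 1740 × 0.01601 = 27.86 R/h.
Stay time = 112 R ÷ 27.86 R/h = 4.020 h = 241.2 min.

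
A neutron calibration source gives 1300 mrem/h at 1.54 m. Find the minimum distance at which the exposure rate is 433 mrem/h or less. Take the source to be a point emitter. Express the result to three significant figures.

By the inverse-square law, d₂ = d₁·√(I₁/I₂).
I₁/I₂ = 1300/433 = 3.002, so d₂ = 1.54 × √3.002 = 2.668 m.

2.67 m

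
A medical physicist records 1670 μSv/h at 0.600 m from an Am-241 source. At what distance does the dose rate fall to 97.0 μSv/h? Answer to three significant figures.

By the inverse-square law, d₂ = d₁·√(I₁/I₂).
I₁/I₂ = 1670/97.0 = 17.22, so d₂ = 0.600 × √17.22 = 2.490 m.

2.49 m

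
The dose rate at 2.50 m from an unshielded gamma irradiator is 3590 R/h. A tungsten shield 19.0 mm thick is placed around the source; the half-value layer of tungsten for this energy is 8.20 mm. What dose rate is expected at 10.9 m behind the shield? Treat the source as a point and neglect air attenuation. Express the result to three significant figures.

37.9 R/h

Distance alone: (2.50/10.9)² = 0.05260, so 3590 × 0.05260 = 188.8 R/h.
Shield: 19.0/8.20 = 2.317 half-value layers → attenuation 2^(−2.317) = 0.2007.
Combined: 188.8 × 0.2007 = 37.89 R/h.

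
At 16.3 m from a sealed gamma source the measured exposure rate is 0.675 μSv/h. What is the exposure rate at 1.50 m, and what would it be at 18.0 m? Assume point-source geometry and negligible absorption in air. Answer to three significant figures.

79.7 μSv/h; 0.554 μSv/h

By the inverse-square law,
At 1.50 m: 0.675 × (16.3/1.50)² = 0.675 × 118.1 = 79.72 μSv/h
At 18.0 m: 79.72 × (1.50/18.0)² = 79.72 × 0.006944 = 0.5536 μSv/h.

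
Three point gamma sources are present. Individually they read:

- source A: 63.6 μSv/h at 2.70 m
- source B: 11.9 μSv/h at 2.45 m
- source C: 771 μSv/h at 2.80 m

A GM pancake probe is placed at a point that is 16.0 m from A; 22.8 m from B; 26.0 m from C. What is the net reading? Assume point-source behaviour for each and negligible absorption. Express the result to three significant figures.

10.9 μSv/h

By superposition, sum each source's inverse-square contribution:
A: 63.6 × (2.70/16.0)² = 1.811 μSv/h
B: 11.9 × (2.45/22.8)² = 0.1374 μSv/h
C: 771 × (2.80/26.0)² = 8.942 μSv/h
Total = 1.811 + 0.1374 + 8.942 = 10.89 μSv/h.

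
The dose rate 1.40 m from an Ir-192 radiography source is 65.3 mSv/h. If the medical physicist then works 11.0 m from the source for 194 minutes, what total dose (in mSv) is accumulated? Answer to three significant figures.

Using I₁d₁² = I₂d₂², rate at 11.0 m:
(1.40/11.0)² = 0.01620, so 65.3 × 0.01620 = 1.058 mSv/h.
Dose = rate × time = 1.058 mSv/h × 3.233 h = 3.421 mSv.

3.42 mSv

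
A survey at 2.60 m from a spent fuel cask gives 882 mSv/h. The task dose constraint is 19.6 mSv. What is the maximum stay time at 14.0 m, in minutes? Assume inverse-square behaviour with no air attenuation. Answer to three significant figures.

Applying the 1/r² law, rate at 14.0 m:
882 × (2.60/14.0)² = 882 × 0.03449 = 30.42 mSv/h.
Stay time = 19.6 mSv ÷ 30.42 mSv/h = 0.6443 h = 38.66 min.

38.7 min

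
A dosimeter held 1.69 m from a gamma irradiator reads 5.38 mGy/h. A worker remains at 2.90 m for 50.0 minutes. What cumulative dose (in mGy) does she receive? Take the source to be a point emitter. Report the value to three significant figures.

1.52 mGy

Using I₁d₁² = I₂d₂², rate at 2.90 m:
5.38 × (1.69/2.90)² = 5.38 × 0.3396 = 1.827 mGy/h.
Dose = rate × time = 1.827 mGy/h × 0.8333 h = 1.522 mGy.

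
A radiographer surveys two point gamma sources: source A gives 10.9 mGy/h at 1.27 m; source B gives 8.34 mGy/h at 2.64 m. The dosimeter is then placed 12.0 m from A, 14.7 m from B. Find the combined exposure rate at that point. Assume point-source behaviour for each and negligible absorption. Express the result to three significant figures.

0.391 mGy/h

Each source contributes Iᵢ·(dᵢ/rᵢ)²; contributions add.
A: 10.9 × (1.27/12.0)² = 0.1221 mGy/h
B: 8.34 × (2.64/14.7)² = 0.2690 mGy/h
Total = 0.1221 + 0.2690 = 0.3911 mGy/h.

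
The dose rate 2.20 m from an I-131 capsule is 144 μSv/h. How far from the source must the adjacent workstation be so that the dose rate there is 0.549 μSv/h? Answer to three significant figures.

35.6 m

Since intensity falls as 1/r², d₂ = d₁·√(I₁/I₂).
I₁/I₂ = 144/0.549 = 262.3, so d₂ = 2.20 × √262.3 = 35.63 m.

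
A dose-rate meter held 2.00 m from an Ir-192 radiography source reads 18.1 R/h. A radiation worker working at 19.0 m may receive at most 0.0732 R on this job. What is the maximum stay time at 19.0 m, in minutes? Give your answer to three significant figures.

21.9 min

Intensity scales as (d₁/d₂)², so rate at 19.0 m:
18.1 × (2.00/19.0)² = 18.1 × 0.01108 = 0.2005 R/h.
Stay time = 0.0732 R ÷ 0.2005 R/h = 0.3651 h = 21.91 min.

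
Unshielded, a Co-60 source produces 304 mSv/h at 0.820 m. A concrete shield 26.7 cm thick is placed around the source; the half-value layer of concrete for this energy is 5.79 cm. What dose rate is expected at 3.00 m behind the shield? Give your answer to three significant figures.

0.929 mSv/h

Distance alone: (0.820/3.00)² = 0.07471, so 304 × 0.07471 = 22.71 mSv/h.
Shield: 26.7/5.79 = 4.611 half-value layers → attenuation 2^(−4.611) = 0.04092.
Combined: 22.71 × 0.04092 = 0.9293 mSv/h.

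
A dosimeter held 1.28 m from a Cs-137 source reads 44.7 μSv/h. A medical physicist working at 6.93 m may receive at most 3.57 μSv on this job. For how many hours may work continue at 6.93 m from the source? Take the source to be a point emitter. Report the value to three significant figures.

2.34 h

Since intensity falls as 1/r², rate at 6.93 m:
(1.28/6.93)² = 0.03412, so 44.7 × 0.03412 = 1.525 μSv/h.
Stay time = 3.57 μSv ÷ 1.525 μSv/h = 2.341 h.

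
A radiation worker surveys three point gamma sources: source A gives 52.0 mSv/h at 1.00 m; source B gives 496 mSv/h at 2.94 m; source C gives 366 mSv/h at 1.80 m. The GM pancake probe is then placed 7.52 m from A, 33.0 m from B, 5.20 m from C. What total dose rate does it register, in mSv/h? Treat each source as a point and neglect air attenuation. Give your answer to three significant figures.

Each source contributes Iᵢ·(dᵢ/rᵢ)²; contributions add.
A: 52.0 × (1.00/7.52)² = 0.9195 mSv/h
B: 496 × (2.94/33.0)² = 3.937 mSv/h
C: 366 × (1.80/5.20)² = 43.86 mSv/h
Total = 0.9195 + 3.937 + 43.86 = 48.72 mSv/h.

48.7 mSv/h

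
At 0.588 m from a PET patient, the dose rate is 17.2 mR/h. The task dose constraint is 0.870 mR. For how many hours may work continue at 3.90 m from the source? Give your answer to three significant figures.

2.23 h

By the inverse-square law, rate at 3.90 m:
(0.588/3.90)² = 0.02273, so 17.2 × 0.02273 = 0.3910 mR/h.
Stay time = 0.870 mR ÷ 0.3910 mR/h = 2.225 h.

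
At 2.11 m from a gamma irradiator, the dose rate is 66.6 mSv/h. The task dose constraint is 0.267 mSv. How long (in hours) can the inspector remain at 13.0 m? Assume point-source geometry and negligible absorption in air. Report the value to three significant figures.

Since intensity falls as 1/r², rate at 13.0 m:
(2.11/13.0)² = 0.02634, so 66.6 × 0.02634 = 1.754 mSv/h.
Stay time = 0.267 mSv ÷ 1.754 mSv/h = 0.1522 h.

0.152 h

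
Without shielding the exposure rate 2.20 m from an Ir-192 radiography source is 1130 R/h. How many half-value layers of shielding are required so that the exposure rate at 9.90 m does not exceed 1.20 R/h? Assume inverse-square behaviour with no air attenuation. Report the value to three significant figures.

5.54 half-value layers

At 9.90 m, distance alone gives (2.20/9.90)² = 0.04938, so 1130 × 0.04938 = 55.80 R/h.
Further attenuation needed: 55.80/1.20 = 46.50.
n = log₂(46.50) = 5.539 half-value layers.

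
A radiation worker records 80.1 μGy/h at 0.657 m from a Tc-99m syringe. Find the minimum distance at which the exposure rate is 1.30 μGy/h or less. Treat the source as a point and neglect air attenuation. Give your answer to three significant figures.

5.16 m

Applying the 1/r² law, d₂ = d₁·√(I₁/I₂).
I₁/I₂ = 80.1/1.30 = 61.62, so d₂ = 0.657 × √61.62 = 5.157 m.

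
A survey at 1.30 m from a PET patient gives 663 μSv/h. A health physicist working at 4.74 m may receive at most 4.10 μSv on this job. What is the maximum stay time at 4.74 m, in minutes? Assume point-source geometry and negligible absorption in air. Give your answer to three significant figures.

Intensity scales as (d₁/d₂)², so rate at 4.74 m:
(1.30/4.74)² = 0.07522, so 663 × 0.07522 = 49.87 μSv/h.
Stay time = 4.10 μSv ÷ 49.87 μSv/h = 0.08221 h = 4.933 min.

4.93 min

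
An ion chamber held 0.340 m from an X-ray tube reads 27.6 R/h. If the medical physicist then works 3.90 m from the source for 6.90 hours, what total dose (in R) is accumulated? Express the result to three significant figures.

1.45 R

By the inverse-square law, rate at 3.90 m:
27.6 × (0.340/3.90)² = 27.6 × 0.007600 = 0.2098 R/h.
Dose = rate × time = 0.2098 R/h × 6.900 h = 1.448 R.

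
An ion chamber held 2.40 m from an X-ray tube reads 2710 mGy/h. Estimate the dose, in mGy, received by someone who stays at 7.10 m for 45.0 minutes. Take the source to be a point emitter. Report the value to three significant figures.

232 mGy

Applying the 1/r² law, rate at 7.10 m:
2710 × (2.40/7.10)² = 2710 × 0.1143 = 309.8 mGy/h.
Dose = rate × time = 309.8 mGy/h × 0.7500 h = 232.4 mGy.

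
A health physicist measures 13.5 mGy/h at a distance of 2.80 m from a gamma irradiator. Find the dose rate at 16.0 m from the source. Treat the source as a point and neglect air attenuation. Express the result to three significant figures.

Using I₁d₁² = I₂d₂², the rate at 16.0 m is
13.5 × (2.80/16.0)² = 13.5 × 0.03062 = 0.4134 mGy/h.

0.413 mGy/h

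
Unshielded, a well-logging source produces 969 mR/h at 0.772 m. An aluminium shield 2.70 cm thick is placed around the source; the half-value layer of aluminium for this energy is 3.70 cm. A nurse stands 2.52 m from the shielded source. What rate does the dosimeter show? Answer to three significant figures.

54.8 mR/h

Distance alone: 969 × (0.772/2.52)² = 969 × 0.09385 = 90.94 mR/h.
Shield: 2.70/3.70 = 0.7297 half-value layers → attenuation 2^(−0.7297) = 0.6030.
Combined: 90.94 × 0.6030 = 54.84 mR/h.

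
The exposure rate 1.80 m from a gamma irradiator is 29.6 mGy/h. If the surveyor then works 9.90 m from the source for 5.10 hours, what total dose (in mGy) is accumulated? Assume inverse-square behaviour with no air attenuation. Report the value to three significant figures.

Using I₁d₁² = I₂d₂², rate at 9.90 m:
(1.80/9.90)² = 0.03306, so 29.6 × 0.03306 = 0.9786 mGy/h.
Dose = rate × time = 0.9786 mGy/h × 5.100 h = 4.991 mGy.

4.99 mGy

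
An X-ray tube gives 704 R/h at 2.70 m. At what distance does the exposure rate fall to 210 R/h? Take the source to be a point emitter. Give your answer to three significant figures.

4.94 m

Applying the 1/r² law, d₂ = d₁·√(I₁/I₂).
I₁/I₂ = 704/210 = 3.352, so d₂ = 2.70 × √3.352 = 4.943 m.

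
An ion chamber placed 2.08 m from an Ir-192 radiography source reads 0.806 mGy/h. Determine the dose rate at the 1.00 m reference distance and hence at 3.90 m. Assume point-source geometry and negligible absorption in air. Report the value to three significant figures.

3.49 mGy/h; 0.229 mGy/h

Applying the 1/r² law,
At 1.00 m: (2.08/1.00)² = 4.326, so 0.806 × 4.326 = 3.487 mGy/h
At 3.90 m: (1.00/3.90)² = 0.06575, so 3.487 × 0.06575 = 0.2293 mGy/h.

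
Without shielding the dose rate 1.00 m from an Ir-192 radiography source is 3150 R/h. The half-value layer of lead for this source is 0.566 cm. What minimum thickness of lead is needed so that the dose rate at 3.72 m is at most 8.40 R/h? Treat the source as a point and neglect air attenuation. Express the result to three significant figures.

At 3.72 m, distance alone gives 3150 × (1.00/3.72)² = 3150 × 0.07226 = 227.6 R/h.
Further attenuation needed: 227.6/8.40 = 27.10.
n = log₂(27.10) = 4.760 half-value layers.
Thickness = 4.760 × 0.566 cm = 2.694 cm.

2.69 cm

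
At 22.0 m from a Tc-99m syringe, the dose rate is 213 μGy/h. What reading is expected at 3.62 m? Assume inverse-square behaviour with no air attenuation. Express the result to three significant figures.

7870 μGy/h

Using I₁d₁² = I₂d₂², the rate at 3.62 m is
213 × (22.0/3.62)² = 213 × 36.93 = 7866 μGy/h.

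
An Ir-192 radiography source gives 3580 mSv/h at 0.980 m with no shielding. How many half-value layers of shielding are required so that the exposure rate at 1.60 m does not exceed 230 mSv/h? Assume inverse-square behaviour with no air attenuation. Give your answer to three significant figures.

At 1.60 m, distance alone gives 3580 × (0.980/1.60)² = 3580 × 0.3752 = 1343 mSv/h.
Further attenuation needed: 1343/230 = 5.839.
n = log₂(5.839) = 2.546 half-value layers.

2.55 half-value layers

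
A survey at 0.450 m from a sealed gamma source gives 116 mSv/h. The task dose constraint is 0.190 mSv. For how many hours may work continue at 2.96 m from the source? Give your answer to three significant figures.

0.0709 h

Intensity scales as (d₁/d₂)², so rate at 2.96 m:
116 × (0.450/2.96)² = 116 × 0.02311 = 2.681 mSv/h.
Stay time = 0.190 mSv ÷ 2.681 mSv/h = 0.07087 h.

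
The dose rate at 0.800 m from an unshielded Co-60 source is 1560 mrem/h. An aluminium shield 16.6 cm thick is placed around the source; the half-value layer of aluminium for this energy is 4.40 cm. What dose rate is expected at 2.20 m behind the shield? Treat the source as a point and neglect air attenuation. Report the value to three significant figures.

15.1 mrem/h

Distance alone: (0.800/2.20)² = 0.1322, so 1560 × 0.1322 = 206.2 mrem/h.
Shield: 16.6/4.40 = 3.773 half-value layers → attenuation 2^(−3.773) = 0.07315.
Combined: 206.2 × 0.07315 = 15.08 mrem/h.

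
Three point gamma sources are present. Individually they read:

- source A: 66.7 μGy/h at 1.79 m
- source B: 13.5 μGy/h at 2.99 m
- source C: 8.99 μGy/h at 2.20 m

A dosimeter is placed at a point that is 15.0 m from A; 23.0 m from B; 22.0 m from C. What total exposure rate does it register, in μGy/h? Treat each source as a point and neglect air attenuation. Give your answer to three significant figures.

1.27 μGy/h

Each source contributes Iᵢ·(dᵢ/rᵢ)²; contributions add.
A: 66.7 × (1.79/15.0)² = 0.9498 μGy/h
B: 13.5 × (2.99/23.0)² = 0.2282 μGy/h
C: 8.99 × (2.20/22.0)² = 0.08990 μGy/h
Total = 0.9498 + 0.2282 + 0.08990 = 1.268 μGy/h.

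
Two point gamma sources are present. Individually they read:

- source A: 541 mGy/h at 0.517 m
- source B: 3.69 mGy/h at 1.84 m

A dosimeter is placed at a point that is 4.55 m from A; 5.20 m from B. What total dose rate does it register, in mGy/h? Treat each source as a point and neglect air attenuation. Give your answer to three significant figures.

7.45 mGy/h

Each source contributes Iᵢ·(dᵢ/rᵢ)²; contributions add.
A: 541 × (0.517/4.55)² = 6.985 mGy/h
B: 3.69 × (1.84/5.20)² = 0.4620 mGy/h
Total = 6.985 + 0.4620 = 7.447 mGy/h.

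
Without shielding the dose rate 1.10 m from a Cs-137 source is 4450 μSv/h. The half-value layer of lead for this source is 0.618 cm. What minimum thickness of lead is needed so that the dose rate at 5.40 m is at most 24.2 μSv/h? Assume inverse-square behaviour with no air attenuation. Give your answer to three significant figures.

1.81 cm

At 5.40 m, distance alone gives (1.10/5.40)² = 0.04150, so 4450 × 0.04150 = 184.7 μSv/h.
Further attenuation needed: 184.7/24.2 = 7.632.
n = log₂(7.632) = 2.932 half-value layers.
Thickness = 2.932 × 0.618 cm = 1.812 cm.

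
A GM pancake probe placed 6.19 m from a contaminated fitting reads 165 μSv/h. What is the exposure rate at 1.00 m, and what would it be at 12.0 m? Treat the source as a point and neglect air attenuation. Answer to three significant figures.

Applying the 1/r² law,
At 1.00 m: 165 × (6.19/1.00)² = 165 × 38.32 = 6323 μSv/h
At 12.0 m: 6323 × (1.00/12.0)² = 6323 × 0.006944 = 43.91 μSv/h.

6320 μSv/h; 43.9 μSv/h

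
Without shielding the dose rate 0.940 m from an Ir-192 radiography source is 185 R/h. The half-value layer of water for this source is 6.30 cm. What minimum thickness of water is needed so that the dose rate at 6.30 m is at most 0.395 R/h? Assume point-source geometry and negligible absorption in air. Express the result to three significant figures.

At 6.30 m, distance alone gives (0.940/6.30)² = 0.02226, so 185 × 0.02226 = 4.118 R/h.
Further attenuation needed: 4.118/0.395 = 10.43.
n = log₂(10.43) = 3.383 half-value layers.
Thickness = 3.383 × 6.30 cm = 21.31 cm.

21.3 cm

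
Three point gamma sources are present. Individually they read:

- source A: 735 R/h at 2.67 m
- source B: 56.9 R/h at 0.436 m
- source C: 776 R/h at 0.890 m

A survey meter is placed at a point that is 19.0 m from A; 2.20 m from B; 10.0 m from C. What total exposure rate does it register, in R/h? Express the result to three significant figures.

22.9 R/h

By superposition, sum each source's inverse-square contribution:
A: 735 × (2.67/19.0)² = 14.51 R/h
B: 56.9 × (0.436/2.20)² = 2.235 R/h
C: 776 × (0.890/10.0)² = 6.147 R/h
Total = 14.51 + 2.235 + 6.147 = 22.89 R/h.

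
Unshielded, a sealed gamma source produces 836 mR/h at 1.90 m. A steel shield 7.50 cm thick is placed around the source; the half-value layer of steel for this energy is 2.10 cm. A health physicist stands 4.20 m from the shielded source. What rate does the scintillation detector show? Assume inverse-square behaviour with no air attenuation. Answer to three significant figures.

Distance alone: (1.90/4.20)² = 0.2046, so 836 × 0.2046 = 171.0 mR/h.
Shield: 7.50/2.10 = 3.571 half-value layers → attenuation 2^(−3.571) = 0.08414.
Combined: 171.0 × 0.08414 = 14.39 mR/h.

14.4 mR/h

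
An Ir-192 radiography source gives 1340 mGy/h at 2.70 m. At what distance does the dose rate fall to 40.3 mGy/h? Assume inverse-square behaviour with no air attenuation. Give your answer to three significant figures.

15.6 m

Since intensity falls as 1/r², d₂ = d₁·√(I₁/I₂).
I₁/I₂ = 1340/40.3 = 33.25, so d₂ = 2.70 × √33.25 = 15.57 m.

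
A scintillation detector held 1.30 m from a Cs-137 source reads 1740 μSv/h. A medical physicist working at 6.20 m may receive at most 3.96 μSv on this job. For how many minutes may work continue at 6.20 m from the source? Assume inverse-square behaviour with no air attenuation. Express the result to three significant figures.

Since intensity falls as 1/r², rate at 6.20 m:
(1.30/6.20)² = 0.04396, so 1740 × 0.04396 = 76.49 μSv/h.
Stay time = 3.96 μSv ÷ 76.49 μSv/h = 0.05177 h = 3.106 min.

3.11 min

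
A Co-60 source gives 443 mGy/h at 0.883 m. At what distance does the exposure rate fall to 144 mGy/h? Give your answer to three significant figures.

1.55 m

Applying the 1/r² law, d₂ = d₁·√(I₁/I₂).
I₁/I₂ = 443/144 = 3.076, so d₂ = 0.883 × √3.076 = 1.549 m.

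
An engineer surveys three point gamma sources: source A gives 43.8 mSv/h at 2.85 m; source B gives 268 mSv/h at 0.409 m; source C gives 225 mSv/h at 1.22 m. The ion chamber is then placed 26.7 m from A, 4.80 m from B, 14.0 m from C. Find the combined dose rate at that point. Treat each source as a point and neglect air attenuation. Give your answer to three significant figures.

4.15 mSv/h

Each source contributes Iᵢ·(dᵢ/rᵢ)²; contributions add.
A: 43.8 × (2.85/26.7)² = 0.4990 mSv/h
B: 268 × (0.409/4.80)² = 1.946 mSv/h
C: 225 × (1.22/14.0)² = 1.709 mSv/h
Total = 0.4990 + 1.946 + 1.709 = 4.154 mSv/h.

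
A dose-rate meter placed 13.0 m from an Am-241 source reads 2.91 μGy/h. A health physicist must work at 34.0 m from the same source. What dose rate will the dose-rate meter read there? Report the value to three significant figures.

0.425 μGy/h

Intensity scales as (d₁/d₂)², so scaling from 13.0 m to 34.0 m:
(13.0/34.0)² = 0.1462, so 2.91 × 0.1462 = 0.4254 μGy/h.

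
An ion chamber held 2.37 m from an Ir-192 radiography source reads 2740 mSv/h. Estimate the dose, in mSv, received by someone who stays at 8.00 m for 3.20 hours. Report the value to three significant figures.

770 mSv

Applying the 1/r² law, rate at 8.00 m:
2740 × (2.37/8.00)² = 2740 × 0.08776 = 240.5 mSv/h.
Dose = rate × time = 240.5 mSv/h × 3.200 h = 769.6 mSv.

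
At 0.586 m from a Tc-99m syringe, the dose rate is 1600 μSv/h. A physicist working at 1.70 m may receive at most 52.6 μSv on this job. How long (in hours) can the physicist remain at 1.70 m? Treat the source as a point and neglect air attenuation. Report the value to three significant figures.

Using I₁d₁² = I₂d₂², rate at 1.70 m:
1600 × (0.586/1.70)² = 1600 × 0.1188 = 190.1 μSv/h.
Stay time = 52.6 μSv ÷ 190.1 μSv/h = 0.2767 h.

0.277 h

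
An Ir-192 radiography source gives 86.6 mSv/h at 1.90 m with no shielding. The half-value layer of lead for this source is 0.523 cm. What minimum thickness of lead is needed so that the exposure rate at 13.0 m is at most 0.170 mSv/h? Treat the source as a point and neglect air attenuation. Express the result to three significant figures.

1.80 cm

At 13.0 m, distance alone gives 86.6 × (1.90/13.0)² = 86.6 × 0.02136 = 1.850 mSv/h.
Further attenuation needed: 1.850/0.170 = 10.88.
n = log₂(10.88) = 3.444 half-value layers.
Thickness = 3.444 × 0.523 cm = 1.801 cm.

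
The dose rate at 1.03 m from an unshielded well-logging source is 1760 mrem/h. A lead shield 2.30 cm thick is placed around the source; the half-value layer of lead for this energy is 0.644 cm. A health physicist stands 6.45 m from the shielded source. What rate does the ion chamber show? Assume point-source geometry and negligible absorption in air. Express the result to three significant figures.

Distance alone: 1760 × (1.03/6.45)² = 1760 × 0.02550 = 44.88 mrem/h.
Shield: 2.30/0.644 = 3.571 half-value layers → attenuation 2^(−3.571) = 0.08414.
Combined: 44.88 × 0.08414 = 3.776 mrem/h.

3.78 mrem/h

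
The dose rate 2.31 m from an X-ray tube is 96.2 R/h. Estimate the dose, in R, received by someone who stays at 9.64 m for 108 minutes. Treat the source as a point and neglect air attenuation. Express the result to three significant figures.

9.94 R

Applying the 1/r² law, rate at 9.64 m:
(2.31/9.64)² = 0.05742, so 96.2 × 0.05742 = 5.524 R/h.
Dose = rate × time = 5.524 R/h × 1.800 h = 9.943 R.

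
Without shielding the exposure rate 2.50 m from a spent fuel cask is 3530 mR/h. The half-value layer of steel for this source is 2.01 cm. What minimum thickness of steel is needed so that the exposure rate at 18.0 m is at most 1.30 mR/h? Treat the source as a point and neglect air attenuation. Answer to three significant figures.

11.5 cm

At 18.0 m, distance alone gives (2.50/18.0)² = 0.01929, so 3530 × 0.01929 = 68.09 mR/h.
Further attenuation needed: 68.09/1.30 = 52.38.
n = log₂(52.38) = 5.711 half-value layers.
Thickness = 5.711 × 2.01 cm = 11.48 cm.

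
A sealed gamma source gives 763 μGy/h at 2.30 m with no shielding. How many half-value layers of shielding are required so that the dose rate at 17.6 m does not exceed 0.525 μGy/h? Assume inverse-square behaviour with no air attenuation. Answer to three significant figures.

At 17.6 m, distance alone gives 763 × (2.30/17.6)² = 763 × 0.01708 = 13.03 μGy/h.
Further attenuation needed: 13.03/0.525 = 24.82.
n = log₂(24.82) = 4.633 half-value layers.

4.63 half-value layers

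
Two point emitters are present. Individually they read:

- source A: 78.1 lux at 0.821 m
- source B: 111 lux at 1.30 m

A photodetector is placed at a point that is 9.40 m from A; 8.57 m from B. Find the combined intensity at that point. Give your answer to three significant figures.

3.15 lux

By superposition, sum each source's inverse-square contribution:
A: 78.1 × (0.821/9.40)² = 0.5958 lux
B: 111 × (1.30/8.57)² = 2.554 lux
Total = 0.5958 + 2.554 = 3.150 lux.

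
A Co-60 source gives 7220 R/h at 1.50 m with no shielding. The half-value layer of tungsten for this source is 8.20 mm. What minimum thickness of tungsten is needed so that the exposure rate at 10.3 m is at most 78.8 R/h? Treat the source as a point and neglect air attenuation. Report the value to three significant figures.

At 10.3 m, distance alone gives 7220 × (1.50/10.3)² = 7220 × 0.02121 = 153.1 R/h.
Further attenuation needed: 153.1/78.8 = 1.943.
n = log₂(1.943) = 0.9583 half-value layers.
Thickness = 0.9583 × 8.20 mm = 7.858 mm.

7.86 mm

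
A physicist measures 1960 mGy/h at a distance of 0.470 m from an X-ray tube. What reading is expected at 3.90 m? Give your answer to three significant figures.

Since intensity falls as 1/r², the rate at 3.90 m is
(0.470/3.90)² = 0.01452, so 1960 × 0.01452 = 28.46 mGy/h.

28.5 mGy/h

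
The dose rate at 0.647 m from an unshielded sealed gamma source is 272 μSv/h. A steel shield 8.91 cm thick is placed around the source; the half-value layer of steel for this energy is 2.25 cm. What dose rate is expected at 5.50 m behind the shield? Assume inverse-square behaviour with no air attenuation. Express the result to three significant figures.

0.242 μSv/h

Distance alone: (0.647/5.50)² = 0.01384, so 272 × 0.01384 = 3.764 μSv/h.
Shield: 8.91/2.25 = 3.960 half-value layers → attenuation 2^(−3.960) = 0.06426.
Combined: 3.764 × 0.06426 = 0.2419 μSv/h.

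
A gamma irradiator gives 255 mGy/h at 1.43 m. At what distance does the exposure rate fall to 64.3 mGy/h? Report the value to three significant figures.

2.85 m

By the inverse-square law, d₂ = d₁·√(I₁/I₂).
I₁/I₂ = 255/64.3 = 3.966, so d₂ = 1.43 × √3.966 = 2.848 m.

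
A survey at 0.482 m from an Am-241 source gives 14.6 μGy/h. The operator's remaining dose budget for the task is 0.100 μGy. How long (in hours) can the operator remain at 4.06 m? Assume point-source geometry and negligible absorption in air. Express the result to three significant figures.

Since intensity falls as 1/r², rate at 4.06 m:
14.6 × (0.482/4.06)² = 14.6 × 0.01409 = 0.2057 μGy/h.
Stay time = 0.100 μGy ÷ 0.2057 μGy/h = 0.4861 h.

0.486 h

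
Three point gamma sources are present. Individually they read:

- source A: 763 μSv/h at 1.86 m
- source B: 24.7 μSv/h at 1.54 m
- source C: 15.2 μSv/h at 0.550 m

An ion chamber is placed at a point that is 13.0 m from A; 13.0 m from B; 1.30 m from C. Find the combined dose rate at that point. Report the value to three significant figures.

18.7 μSv/h

By superposition, sum each source's inverse-square contribution:
A: 763 × (1.86/13.0)² = 15.62 μSv/h
B: 24.7 × (1.54/13.0)² = 0.3466 μSv/h
C: 15.2 × (0.550/1.30)² = 2.721 μSv/h
Total = 15.62 + 0.3466 + 2.721 = 18.69 μSv/h.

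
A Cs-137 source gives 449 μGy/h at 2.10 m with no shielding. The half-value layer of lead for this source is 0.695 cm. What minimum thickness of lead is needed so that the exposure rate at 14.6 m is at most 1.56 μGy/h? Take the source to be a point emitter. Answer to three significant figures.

1.79 cm

At 14.6 m, distance alone gives 449 × (2.10/14.6)² = 449 × 0.02069 = 9.290 μGy/h.
Further attenuation needed: 9.290/1.56 = 5.955.
n = log₂(5.955) = 2.574 half-value layers.
Thickness = 2.574 × 0.695 cm = 1.789 cm.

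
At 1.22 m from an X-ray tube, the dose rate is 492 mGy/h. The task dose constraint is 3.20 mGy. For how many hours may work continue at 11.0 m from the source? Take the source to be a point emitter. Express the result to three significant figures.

0.529 h

Since intensity falls as 1/r², rate at 11.0 m:
(1.22/11.0)² = 0.01230, so 492 × 0.01230 = 6.052 mGy/h.
Stay time = 3.20 mGy ÷ 6.052 mGy/h = 0.5288 h.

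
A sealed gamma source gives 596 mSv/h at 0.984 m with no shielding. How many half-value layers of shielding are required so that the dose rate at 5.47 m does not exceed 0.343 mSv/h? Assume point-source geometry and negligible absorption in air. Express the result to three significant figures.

At 5.47 m, distance alone gives 596 × (0.984/5.47)² = 596 × 0.03236 = 19.29 mSv/h.
Further attenuation needed: 19.29/0.343 = 56.24.
n = log₂(56.24) = 5.814 half-value layers.

5.81 half-value layers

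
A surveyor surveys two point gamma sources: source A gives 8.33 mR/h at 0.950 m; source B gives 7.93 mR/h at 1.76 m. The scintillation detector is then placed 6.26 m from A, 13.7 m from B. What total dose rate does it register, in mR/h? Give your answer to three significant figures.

0.323 mR/h

By superposition, sum each source's inverse-square contribution:
A: 8.33 × (0.950/6.26)² = 0.1918 mR/h
B: 7.93 × (1.76/13.7)² = 0.1309 mR/h
Total = 0.1918 + 0.1309 = 0.3227 mR/h.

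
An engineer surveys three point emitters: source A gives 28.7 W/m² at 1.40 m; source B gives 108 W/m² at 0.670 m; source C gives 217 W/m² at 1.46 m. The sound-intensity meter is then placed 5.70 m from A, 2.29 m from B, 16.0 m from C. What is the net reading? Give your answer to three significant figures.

12.8 W/m²

Each source contributes Iᵢ·(dᵢ/rᵢ)²; contributions add.
A: 28.7 × (1.40/5.70)² = 1.731 W/m²
B: 108 × (0.670/2.29)² = 9.245 W/m²
C: 217 × (1.46/16.0)² = 1.807 W/m²
Total = 1.731 + 9.245 + 1.807 = 12.78 W/m².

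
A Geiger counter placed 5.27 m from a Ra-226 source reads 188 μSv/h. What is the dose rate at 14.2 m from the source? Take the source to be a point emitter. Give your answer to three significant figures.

Since intensity falls as 1/r², scaling from 5.27 m to 14.2 m:
(5.27/14.2)² = 0.1377, so 188 × 0.1377 = 25.89 μSv/h.

25.9 μSv/h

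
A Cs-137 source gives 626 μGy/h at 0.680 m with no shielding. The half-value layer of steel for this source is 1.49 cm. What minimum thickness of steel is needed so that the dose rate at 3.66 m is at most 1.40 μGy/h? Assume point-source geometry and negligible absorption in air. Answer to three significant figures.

At 3.66 m, distance alone gives 626 × (0.680/3.66)² = 626 × 0.03452 = 21.61 μGy/h.
Further attenuation needed: 21.61/1.40 = 15.44.
n = log₂(15.44) = 3.949 half-value layers.
Thickness = 3.949 × 1.49 cm = 5.884 cm.

5.88 cm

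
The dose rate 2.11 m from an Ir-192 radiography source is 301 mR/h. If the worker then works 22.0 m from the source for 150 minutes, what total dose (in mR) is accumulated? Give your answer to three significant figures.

Using I₁d₁² = I₂d₂², rate at 22.0 m:
(2.11/22.0)² = 0.009199, so 301 × 0.009199 = 2.769 mR/h.
Dose = rate × time = 2.769 mR/h × 2.500 h = 6.923 mR.

6.92 mR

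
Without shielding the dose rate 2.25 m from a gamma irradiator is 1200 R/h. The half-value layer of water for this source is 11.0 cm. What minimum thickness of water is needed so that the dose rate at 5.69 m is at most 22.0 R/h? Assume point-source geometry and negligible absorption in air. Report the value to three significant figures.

34.0 cm

At 5.69 m, distance alone gives 1200 × (2.25/5.69)² = 1200 × 0.1564 = 187.7 R/h.
Further attenuation needed: 187.7/22.0 = 8.532.
n = log₂(8.532) = 3.093 half-value layers.
Thickness = 3.093 × 11.0 cm = 34.02 cm.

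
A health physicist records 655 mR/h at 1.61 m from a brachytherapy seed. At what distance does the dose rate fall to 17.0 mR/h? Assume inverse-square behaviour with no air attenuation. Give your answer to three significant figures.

By the inverse-square law, d₂ = d₁·√(I₁/I₂).
I₁/I₂ = 655/17.0 = 38.53, so d₂ = 1.61 × √38.53 = 9.994 m.

9.99 m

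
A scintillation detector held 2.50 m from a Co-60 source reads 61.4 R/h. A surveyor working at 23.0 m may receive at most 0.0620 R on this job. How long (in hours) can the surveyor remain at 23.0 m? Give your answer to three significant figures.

Since intensity falls as 1/r², rate at 23.0 m:
(2.50/23.0)² = 0.01181, so 61.4 × 0.01181 = 0.7251 R/h.
Stay time = 0.0620 R ÷ 0.7251 R/h = 0.08551 h.

0.0855 h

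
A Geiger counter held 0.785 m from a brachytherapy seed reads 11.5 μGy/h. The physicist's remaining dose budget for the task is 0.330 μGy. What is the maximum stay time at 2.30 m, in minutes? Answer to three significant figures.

14.8 min

Using I₁d₁² = I₂d₂², rate at 2.30 m:
11.5 × (0.785/2.30)² = 11.5 × 0.1165 = 1.340 μGy/h.
Stay time = 0.330 μGy ÷ 1.340 μGy/h = 0.2463 h = 14.78 min.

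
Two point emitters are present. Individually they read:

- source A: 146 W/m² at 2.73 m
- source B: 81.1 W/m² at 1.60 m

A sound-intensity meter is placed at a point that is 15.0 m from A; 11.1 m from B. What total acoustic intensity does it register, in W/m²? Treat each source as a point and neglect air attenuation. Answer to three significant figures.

Each source contributes Iᵢ·(dᵢ/rᵢ)²; contributions add.
A: 146 × (2.73/15.0)² = 4.836 W/m²
B: 81.1 × (1.60/11.1)² = 1.685 W/m²
Total = 4.836 + 1.685 = 6.521 W/m².

6.52 W/m²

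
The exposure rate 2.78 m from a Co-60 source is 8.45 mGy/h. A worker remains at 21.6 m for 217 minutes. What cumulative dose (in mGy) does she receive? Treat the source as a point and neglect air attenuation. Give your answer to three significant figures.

By the inverse-square law, rate at 21.6 m:
8.45 × (2.78/21.6)² = 8.45 × 0.01656 = 0.1399 mGy/h.
Dose = rate × time = 0.1399 mGy/h × 3.617 h = 0.5060 mGy.

0.506 mGy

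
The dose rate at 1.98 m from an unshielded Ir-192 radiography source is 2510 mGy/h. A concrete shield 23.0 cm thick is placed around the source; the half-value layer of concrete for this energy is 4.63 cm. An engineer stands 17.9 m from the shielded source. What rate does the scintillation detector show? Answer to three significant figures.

Distance alone: 2510 × (1.98/17.9)² = 2510 × 0.01224 = 30.72 mGy/h.
Shield: 23.0/4.63 = 4.968 half-value layers → attenuation 2^(−4.968) = 0.03195.
Combined: 30.72 × 0.03195 = 0.9815 mGy/h.

0.982 mGy/h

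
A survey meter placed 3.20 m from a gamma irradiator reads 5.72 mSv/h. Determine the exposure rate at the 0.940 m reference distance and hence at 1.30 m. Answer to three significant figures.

66.3 mSv/h; 34.7 mSv/h

Applying the 1/r² law,
At 0.940 m: 5.72 × (3.20/0.940)² = 5.72 × 11.59 = 66.29 mSv/h
At 1.30 m: 66.29 × (0.940/1.30)² = 66.29 × 0.5228 = 34.66 mSv/h.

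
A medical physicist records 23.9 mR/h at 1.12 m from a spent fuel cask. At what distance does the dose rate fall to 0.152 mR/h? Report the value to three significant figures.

Intensity scales as (d₁/d₂)², so d₂ = d₁·√(I₁/I₂).
I₁/I₂ = 23.9/0.152 = 157.2, so d₂ = 1.12 × √157.2 = 14.04 m.

14.0 m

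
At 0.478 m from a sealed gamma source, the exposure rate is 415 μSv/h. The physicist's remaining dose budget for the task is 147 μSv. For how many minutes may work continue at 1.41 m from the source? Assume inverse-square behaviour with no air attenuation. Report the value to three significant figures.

185 min

Using I₁d₁² = I₂d₂², rate at 1.41 m:
415 × (0.478/1.41)² = 415 × 0.1149 = 47.68 μSv/h.
Stay time = 147 μSv ÷ 47.68 μSv/h = 3.083 h = 185.0 min.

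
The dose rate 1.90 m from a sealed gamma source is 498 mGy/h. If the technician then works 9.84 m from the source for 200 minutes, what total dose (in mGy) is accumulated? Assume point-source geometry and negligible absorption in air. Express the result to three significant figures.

Intensity scales as (d₁/d₂)², so rate at 9.84 m:
(1.90/9.84)² = 0.03728, so 498 × 0.03728 = 18.57 mGy/h.
Dose = rate × time = 18.57 mGy/h × 3.333 h = 61.89 mGy.

61.9 mGy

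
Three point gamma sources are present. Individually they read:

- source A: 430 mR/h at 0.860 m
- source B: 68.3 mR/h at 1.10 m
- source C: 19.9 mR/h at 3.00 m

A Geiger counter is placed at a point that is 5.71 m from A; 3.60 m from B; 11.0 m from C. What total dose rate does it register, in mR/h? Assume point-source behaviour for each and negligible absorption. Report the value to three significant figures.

Each source contributes Iᵢ·(dᵢ/rᵢ)²; contributions add.
A: 430 × (0.860/5.71)² = 9.754 mR/h
B: 68.3 × (1.10/3.60)² = 6.377 mR/h
C: 19.9 × (3.00/11.0)² = 1.480 mR/h
Total = 9.754 + 6.377 + 1.480 = 17.61 mR/h.

17.6 mR/h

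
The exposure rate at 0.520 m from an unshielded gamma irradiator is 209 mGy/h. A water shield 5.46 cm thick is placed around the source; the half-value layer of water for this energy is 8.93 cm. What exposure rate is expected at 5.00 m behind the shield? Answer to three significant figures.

1.48 mGy/h

Distance alone: 209 × (0.520/5.00)² = 209 × 0.01082 = 2.261 mGy/h.
Shield: 5.46/8.93 = 0.6114 half-value layers → attenuation 2^(−0.6114) = 0.6546.
Combined: 2.261 × 0.6546 = 1.480 mGy/h.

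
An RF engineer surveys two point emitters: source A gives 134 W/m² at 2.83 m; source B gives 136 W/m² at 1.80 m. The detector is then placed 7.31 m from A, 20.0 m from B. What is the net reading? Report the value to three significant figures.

Each source contributes Iᵢ·(dᵢ/rᵢ)²; contributions add.
A: 134 × (2.83/7.31)² = 20.08 W/m²
B: 136 × (1.80/20.0)² = 1.102 W/m²
Total = 20.08 + 1.102 = 21.18 W/m².

21.2 W/m²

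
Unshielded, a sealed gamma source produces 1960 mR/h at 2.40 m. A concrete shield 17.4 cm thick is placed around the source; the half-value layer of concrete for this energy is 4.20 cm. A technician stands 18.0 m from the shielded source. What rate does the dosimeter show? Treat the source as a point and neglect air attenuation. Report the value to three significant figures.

1.97 mR/h

Distance alone: (2.40/18.0)² = 0.01778, so 1960 × 0.01778 = 34.85 mR/h.
Shield: 17.4/4.20 = 4.143 half-value layers → attenuation 2^(−4.143) = 0.05660.
Combined: 34.85 × 0.05660 = 1.973 mR/h.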